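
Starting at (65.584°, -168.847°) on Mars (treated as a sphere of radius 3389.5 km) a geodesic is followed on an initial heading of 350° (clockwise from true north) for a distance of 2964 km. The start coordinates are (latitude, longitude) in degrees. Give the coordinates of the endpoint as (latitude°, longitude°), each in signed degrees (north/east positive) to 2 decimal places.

63.68°, 28.64°

Angular distance δ = d/R = 2964/3389.5 = 0.87447 rad; initial bearing θ = 6.1087 rad.
sin φ₂ = sin φ₁ cos δ + cos φ₁ sin δ cos θ = (0.9106)(0.6414) + (0.4134)(0.7672)(0.9848) = 0.8964, so φ₂ = 63.68°.
Δλ = atan2(sin θ sin δ cos φ₁, cos δ − sin φ₁ sin φ₂) = atan2(-0.0551, -0.1748) = -162.512°.
λ₂ = -168.847° − 162.512° = -331.36° → 28.64° after wrapping to (−180°, 180°].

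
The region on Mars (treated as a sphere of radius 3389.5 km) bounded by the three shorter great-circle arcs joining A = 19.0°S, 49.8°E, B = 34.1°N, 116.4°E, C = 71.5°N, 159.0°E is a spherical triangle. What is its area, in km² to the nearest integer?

7143932 km²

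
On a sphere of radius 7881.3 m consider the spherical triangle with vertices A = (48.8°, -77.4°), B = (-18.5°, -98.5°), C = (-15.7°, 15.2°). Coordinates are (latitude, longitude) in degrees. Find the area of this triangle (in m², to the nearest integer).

101917445 m²

Side lengths (central angles): a = 1.8557, b = 1.8053, c = 1.2196 rad; semiperimeter s = 2.4403.
By l'Huilier's theorem, tan(E/4) = √[tan(s/2) tan((s−a)/2) tan((s−b)/2) tan((s−c)/2)], giving spherical excess E = 1.6408 rad.
Area = E·R² = 1.6408 × (7881.3)² ≈ 101917445 m².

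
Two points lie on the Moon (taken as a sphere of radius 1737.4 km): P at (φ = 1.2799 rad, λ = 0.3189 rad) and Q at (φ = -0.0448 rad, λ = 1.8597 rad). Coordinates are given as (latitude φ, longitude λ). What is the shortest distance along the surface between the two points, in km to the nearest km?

2789 km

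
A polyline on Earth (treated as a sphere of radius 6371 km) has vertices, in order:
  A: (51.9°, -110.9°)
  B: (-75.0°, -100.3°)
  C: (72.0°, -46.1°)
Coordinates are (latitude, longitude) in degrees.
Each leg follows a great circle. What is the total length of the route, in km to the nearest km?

Leg A→B: central angle 2.2182 rad, distance 14132.4 km.
Leg B→C: central angle 2.6298 rad, distance 16754.4 km.
Total: 14132.4 + 16754.4 ≈ 30887 km.

30887 km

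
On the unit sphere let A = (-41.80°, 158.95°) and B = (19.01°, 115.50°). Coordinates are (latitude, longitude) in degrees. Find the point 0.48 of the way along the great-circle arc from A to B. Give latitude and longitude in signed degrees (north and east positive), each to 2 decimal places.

-13.47°, 135.30°

Central angle δ = 1.2718 rad. Interpolating on the sphere with fraction f = 0.48:
P = [sin((1−f)δ)·A + sin(fδ)·B] / sin δ = 0.6427·A + 0.5999·B in Cartesian coordinates,
giving P = (-0.6913, 0.6840, -0.2330), i.e. latitude -13.47°, longitude 135.30°.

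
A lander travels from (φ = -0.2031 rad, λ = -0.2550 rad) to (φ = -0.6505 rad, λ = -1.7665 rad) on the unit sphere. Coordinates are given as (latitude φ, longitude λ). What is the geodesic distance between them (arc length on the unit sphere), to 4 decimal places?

With latitudes φ₁ = -11.637°, φ₂ = -37.271° and longitude difference Δλ = -86.603°:
Haversine: a = sin²(Δφ/2) + cos φ₁ cos φ₂ sin²(Δλ/2) = 0.0492 + (0.9794)(0.7958)(0.4704) = 0.41583.
Central angle c = 2·arcsin(√a) = 1.40165 rad.
On the unit sphere the arc length equals the central angle: 1.4017.

1.4017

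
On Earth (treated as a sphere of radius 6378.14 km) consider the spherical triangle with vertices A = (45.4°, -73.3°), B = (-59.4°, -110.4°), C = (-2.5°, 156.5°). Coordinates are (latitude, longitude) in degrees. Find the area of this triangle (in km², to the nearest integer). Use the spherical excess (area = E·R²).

Side lengths (central angles): a = 1.5608, b = 2.0758, c = 1.9048 rad; semiperimeter s = 2.7707.
By l'Huilier's theorem, tan(E/4) = √[tan(s/2) tan((s−a)/2) tan((s−b)/2) tan((s−c)/2)], giving spherical excess E = 2.6631 rad.
Area = E·R² = 2.6631 × (6378.14)² ≈ 108334703 km².

108334703 km²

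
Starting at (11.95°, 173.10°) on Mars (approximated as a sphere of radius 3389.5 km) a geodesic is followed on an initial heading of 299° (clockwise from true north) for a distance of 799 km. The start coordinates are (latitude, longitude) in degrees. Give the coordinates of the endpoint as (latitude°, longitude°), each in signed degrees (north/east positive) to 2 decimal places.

18.19°, 160.68°

Angular distance δ = d/R = 799/3389.5 = 0.23573 rad; initial bearing θ = 5.2185 rad.
sin φ₂ = sin φ₁ cos δ + cos φ₁ sin δ cos θ = (0.2071)(0.9723) + (0.9783)(0.2336)(0.4848) = 0.3121, so φ₂ = 18.19°.
Δλ = atan2(sin θ sin δ cos φ₁, cos δ − sin φ₁ sin φ₂) = atan2(-0.1998, 0.9077) = -12.416°.
λ₂ = 173.100° − 12.416° = 160.68°.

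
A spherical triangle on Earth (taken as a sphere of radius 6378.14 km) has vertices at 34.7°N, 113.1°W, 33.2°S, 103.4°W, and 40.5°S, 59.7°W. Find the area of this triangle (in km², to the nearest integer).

Side lengths (central angles): a = 0.6170, b = 1.5678, c = 1.1957 rad; semiperimeter s = 1.6902.
By l'Huilier's theorem, tan(E/4) = √[tan(s/2) tan((s−a)/2) tan((s−b)/2) tan((s−c)/2)], giving spherical excess E = 0.4060 rad.
Area = E·R² = 0.4060 × (6378.14)² ≈ 16517611 km².

16517611 km²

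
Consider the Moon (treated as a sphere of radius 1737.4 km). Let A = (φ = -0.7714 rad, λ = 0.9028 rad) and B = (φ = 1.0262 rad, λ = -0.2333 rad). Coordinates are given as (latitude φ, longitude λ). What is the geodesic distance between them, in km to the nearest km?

3520 km

In radians: φ₁ = -0.7714, φ₂ = 1.0262, Δλ = -65.094° = -1.1361 rad.
cos c = sin φ₁ sin φ₂ + cos φ₁ cos φ₂ cos Δλ = (-0.6971)(0.8553) + (0.7169)(0.5181)(0.4211) = -0.43987,
so c = arccos(-0.43987) = 2.02625 rad.
Distance = R·c = 1737.4 × 2.0262 ≈ 3520 km.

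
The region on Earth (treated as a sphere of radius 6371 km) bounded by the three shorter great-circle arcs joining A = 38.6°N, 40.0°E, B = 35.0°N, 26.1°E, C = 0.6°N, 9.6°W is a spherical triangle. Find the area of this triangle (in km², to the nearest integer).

1065795 km²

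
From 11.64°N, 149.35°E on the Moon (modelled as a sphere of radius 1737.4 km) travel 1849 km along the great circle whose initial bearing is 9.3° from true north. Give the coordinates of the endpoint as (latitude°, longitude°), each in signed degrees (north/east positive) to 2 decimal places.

Angular distance δ = d/R = 1849/1737.4 = 1.06423 rad; initial bearing θ = 0.1623 rad.
sin φ₂ = sin φ₁ cos δ + cos φ₁ sin δ cos θ = (0.2018)(0.4852) + (0.9794)(0.8744)(0.9869) = 0.9431, so φ₂ = 70.57°.
Δλ = atan2(sin θ sin δ cos φ₁, cos δ − sin φ₁ sin φ₂) = atan2(0.1384, 0.2949) = 25.142°.
λ₂ = 149.350° + 25.142° = 174.49°.

70.57°, 174.49°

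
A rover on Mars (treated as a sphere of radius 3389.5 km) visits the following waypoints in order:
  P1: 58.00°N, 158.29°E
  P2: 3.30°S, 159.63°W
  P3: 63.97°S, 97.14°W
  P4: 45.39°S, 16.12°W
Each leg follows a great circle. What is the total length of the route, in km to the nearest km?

Leg P1→P2: central angle 1.2198 rad, distance 4134.5 km.
Leg P2→P3: central angle 1.3139 rad, distance 4453.4 km.
Leg P3→P4: central angle 0.8123 rad, distance 2753.5 km.
Total: 4134.5 + 4453.4 + 2753.5 ≈ 11341 km.

11341 km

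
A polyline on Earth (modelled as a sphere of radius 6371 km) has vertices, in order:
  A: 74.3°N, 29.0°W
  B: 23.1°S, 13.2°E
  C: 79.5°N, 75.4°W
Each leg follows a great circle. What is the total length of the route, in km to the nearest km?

Leg A→B: central angle 1.7653 rad, distance 11246.9 km.
Leg B→C: central angle 1.9624 rad, distance 12502.5 km.
Total: 11246.9 + 12502.5 ≈ 23749 km.

23749 km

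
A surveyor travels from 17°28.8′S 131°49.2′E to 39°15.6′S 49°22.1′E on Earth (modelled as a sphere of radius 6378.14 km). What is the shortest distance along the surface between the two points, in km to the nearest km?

8161 km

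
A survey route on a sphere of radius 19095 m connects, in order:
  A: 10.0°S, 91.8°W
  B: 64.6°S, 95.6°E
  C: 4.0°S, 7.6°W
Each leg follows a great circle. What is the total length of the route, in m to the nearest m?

Leg A→B: central angle 1.8359 rad, distance 35057.1 m.
Leg B→C: central angle 1.6055 rad, distance 30657.0 m.
Total: 35057.1 + 30657.0 ≈ 65714 m.

65714 m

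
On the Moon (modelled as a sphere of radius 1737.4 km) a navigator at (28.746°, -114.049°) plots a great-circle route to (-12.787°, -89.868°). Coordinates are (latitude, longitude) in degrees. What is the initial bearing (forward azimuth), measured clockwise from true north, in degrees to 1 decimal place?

147.3°

With φ₁ = 0.5017, φ₂ = -0.2232, Δλ = 0.4220 rad, the forward-azimuth formula gives
θ = atan2( sin Δλ cos φ₂ , cos φ₁ sin φ₂ − sin φ₁ cos φ₂ cos Δλ ) = atan2(0.3995, -0.6219) = 147.29°.
So the initial bearing is 147.3°.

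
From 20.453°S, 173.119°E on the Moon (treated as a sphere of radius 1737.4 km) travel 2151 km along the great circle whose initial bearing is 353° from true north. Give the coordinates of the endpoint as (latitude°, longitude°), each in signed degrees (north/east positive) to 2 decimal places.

Angular distance δ = d/R = 2151/1737.4 = 1.23806 rad; initial bearing θ = 6.1610 rad.
sin φ₂ = sin φ₁ cos δ + cos φ₁ sin δ cos θ = (-0.3494)(0.3266) + (0.9370)(0.9452)(0.9925) = 0.7648, so φ₂ = 49.89°.
Δλ = atan2(sin θ sin δ cos φ₁, cos δ − sin φ₁ sin φ₂) = atan2(-0.1079, 0.5939) = -10.300°.
λ₂ = 173.119° − 10.300° = 162.82°.

49.89°, 162.82°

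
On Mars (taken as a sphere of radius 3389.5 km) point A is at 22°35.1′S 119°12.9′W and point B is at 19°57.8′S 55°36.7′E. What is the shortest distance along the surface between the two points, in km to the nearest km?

In radians: φ₁ = -0.3942, φ₂ = -0.3484, Δλ = 174.827° = 3.0513 rad.
Haversine: a = sin²(Δφ/2) + cos φ₁ cos φ₂ sin²(Δλ/2) = 0.0005 + (0.9233)(0.9399)(0.9980) = 0.86659.
Central angle c = 2·arcsin(√a) = 2.39377 rad.
Distance = R·c = 3389.5 × 2.3938 ≈ 8114 km.

8114 km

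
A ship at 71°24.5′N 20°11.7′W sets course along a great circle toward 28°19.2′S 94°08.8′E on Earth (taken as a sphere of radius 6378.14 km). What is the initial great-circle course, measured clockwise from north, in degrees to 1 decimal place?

Δλ = 114.342° = 1.9956 rad.
y = sin Δλ · cos φ₂ = (0.9111)(0.8803) = 0.8021
x = cos φ₁ sin φ₂ − sin φ₁ cos φ₂ cos Δλ = (0.3188)(-0.4744) − (0.9478)(0.8803)(-0.4122) = 0.1927
θ = atan2(y, x) = 76.49°, so the bearing is 76.5°.

76.5°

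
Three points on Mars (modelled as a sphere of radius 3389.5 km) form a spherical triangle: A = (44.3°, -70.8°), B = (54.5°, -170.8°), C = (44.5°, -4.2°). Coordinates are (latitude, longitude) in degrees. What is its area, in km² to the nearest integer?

5740260 km²

Side lengths (central angles): a = 1.4023, b = 0.8062, c = 1.0513 rad; semiperimeter s = 1.6299.
By l'Huilier's theorem, tan(E/4) = √[tan(s/2) tan((s−a)/2) tan((s−b)/2) tan((s−c)/2)], giving spherical excess E = 0.4996 rad.
Area = E·R² = 0.4996 × (3389.5)² ≈ 5740260 km².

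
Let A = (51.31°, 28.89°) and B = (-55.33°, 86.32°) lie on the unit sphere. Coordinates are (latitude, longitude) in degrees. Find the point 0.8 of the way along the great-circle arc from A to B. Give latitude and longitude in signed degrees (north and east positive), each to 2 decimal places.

The central angle between A and B is δ = 2.0381 rad.
With f = 0.8, the slerp weights are sin((1−f)δ)/sin δ = 0.4441 and sin(fδ)/sin δ = 1.1181.
Weighted sum of the unit vectors: (0.4441)·(0.5473,0.3020,0.7805) + (1.1181)·(0.0365,0.5677,-0.8224) = (0.2839, 0.7688, -0.5730).
Converting back: φ = atan2(z, √(x²+y²)) = -34.96°, λ = atan2(y, x) = 69.74°.

-34.96°, 69.74°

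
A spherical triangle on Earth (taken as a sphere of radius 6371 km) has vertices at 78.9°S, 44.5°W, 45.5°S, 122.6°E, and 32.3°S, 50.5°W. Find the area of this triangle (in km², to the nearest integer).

1649646 km²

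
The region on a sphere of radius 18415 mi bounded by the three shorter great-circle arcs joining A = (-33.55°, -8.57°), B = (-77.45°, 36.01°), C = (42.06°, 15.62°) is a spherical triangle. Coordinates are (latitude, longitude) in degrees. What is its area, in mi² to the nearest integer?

177234465 mi²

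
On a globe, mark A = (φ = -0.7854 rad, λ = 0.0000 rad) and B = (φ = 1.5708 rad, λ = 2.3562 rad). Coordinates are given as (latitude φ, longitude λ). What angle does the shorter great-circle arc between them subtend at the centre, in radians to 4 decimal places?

In radians: φ₁ = -0.7854, φ₂ = 1.5708, Δλ = 135.000° = 2.3562 rad.
cos c = sin φ₁ sin φ₂ + cos φ₁ cos φ₂ cos Δλ = (-0.7071)(1.0000) + (0.7071)(-0.0000)(-0.7071) = -0.70711,
so c = arccos(-0.70711) = 2.35619 rad.
So the angular separation is 2.3562 rad.

2.3562 rad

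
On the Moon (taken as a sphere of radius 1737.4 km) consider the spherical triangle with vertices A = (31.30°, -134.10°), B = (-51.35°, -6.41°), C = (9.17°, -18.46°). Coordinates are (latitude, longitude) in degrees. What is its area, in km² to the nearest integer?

5479379 km²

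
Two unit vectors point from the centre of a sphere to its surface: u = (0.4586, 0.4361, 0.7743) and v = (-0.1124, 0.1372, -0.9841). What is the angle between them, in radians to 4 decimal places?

u·v = -0.7537; |u| = 1.0000, |v| = 1.0000.
cos θ = (u·v)/(|u||v|) = -0.7537, so θ = 2.4245 rad.

2.4245 rad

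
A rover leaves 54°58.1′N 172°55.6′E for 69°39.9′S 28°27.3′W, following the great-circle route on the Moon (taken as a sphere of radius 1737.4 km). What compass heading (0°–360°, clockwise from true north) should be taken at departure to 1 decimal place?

155.1°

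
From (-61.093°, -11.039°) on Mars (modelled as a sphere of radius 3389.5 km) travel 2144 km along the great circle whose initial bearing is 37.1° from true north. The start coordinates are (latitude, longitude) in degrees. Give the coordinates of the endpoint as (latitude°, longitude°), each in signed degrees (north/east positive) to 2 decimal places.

Angular distance δ = d/R = 2144/3389.5 = 0.63254 rad; initial bearing θ = 0.6475 rad.
sin φ₂ = sin φ₁ cos δ + cos φ₁ sin δ cos θ = (-0.8754)(0.8065) + (0.4834)(0.5912)(0.7976) = -0.4781, so φ₂ = -28.56°.
Δλ = atan2(sin θ sin δ cos φ₁, cos δ − sin φ₁ sin φ₂) = atan2(0.1724, 0.3880) = 23.956°.
λ₂ = -11.039° + 23.956° = 12.92°.

-28.56°, 12.92°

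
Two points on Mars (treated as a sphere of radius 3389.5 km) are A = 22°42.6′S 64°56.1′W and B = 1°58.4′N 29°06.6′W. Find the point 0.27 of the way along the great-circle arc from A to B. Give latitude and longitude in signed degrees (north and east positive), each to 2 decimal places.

Central angle δ = 0.7463 rad. Interpolating on the sphere with fraction f = 0.27:
P = [sin((1−f)δ)·A + sin(fδ)·B] / sin δ = 0.7633·A + 0.2948·B in Cartesian coordinates,
giving P = (0.5557, -0.7812, -0.2845), i.e. latitude -16.53°, longitude -54.57°.

-16.53°, -54.57°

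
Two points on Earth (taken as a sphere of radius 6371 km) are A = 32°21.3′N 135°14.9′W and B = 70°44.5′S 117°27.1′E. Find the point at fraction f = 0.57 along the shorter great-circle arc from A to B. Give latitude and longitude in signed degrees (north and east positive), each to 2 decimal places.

The central angle between A and B is δ = 2.1995 rad.
With f = 0.57, the slerp weights are sin((1−f)δ)/sin δ = 1.0026 and sin(fδ)/sin δ = 1.1747.
Weighted sum of the unit vectors: (1.0026)·(-0.5999,-0.5947,0.5352) + (1.1747)·(-0.1521,0.2927,-0.9440) = (-0.7801, -0.2525, -0.5724).
Converting back: φ = atan2(z, √(x²+y²)) = -34.92°, λ = atan2(y, x) = -162.07°.

-34.92°, -162.07°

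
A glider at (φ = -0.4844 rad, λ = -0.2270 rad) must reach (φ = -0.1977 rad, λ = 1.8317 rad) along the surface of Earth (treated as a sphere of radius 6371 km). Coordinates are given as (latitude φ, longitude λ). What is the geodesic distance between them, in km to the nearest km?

Let φ₁ = -0.4844 rad, φ₂ = -0.1977 rad, and Δλ = 2.0587 rad.
cos c = sin φ₁ sin φ₂ + cos φ₁ cos φ₂ cos Δλ = (-0.4657)(-0.1964) + (0.8850)(0.9805)(-0.4688) = -0.31530,
so c = arccos(-0.31530) = 1.89157 rad.
Distance = R·c = 6371 × 1.8916 ≈ 12051 km.

12051 km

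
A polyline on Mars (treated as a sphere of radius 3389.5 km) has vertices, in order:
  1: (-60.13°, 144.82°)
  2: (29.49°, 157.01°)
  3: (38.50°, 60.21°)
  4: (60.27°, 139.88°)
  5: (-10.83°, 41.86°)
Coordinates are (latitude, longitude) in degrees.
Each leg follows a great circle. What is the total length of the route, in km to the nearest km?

19102 km

Leg 1→2: central angle 1.5739 rad, distance 5334.9 km.
Leg 2→3: central angle 1.3430 rad, distance 4552.3 km.
Leg 3→4: central angle 0.9145 rad, distance 3099.8 km.
Leg 4→5: central angle 1.8040 rad, distance 6114.7 km.
Total: 5334.9 + 4552.3 + 3099.8 + 6114.7 ≈ 19102 km.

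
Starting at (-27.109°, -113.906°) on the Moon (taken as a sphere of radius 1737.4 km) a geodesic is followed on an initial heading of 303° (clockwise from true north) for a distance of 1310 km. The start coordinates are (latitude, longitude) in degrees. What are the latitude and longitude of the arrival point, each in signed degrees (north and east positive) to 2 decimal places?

-0.02°, -148.94°

Angular distance δ = d/R = 1310/1737.4 = 0.75400 rad; initial bearing θ = 5.2883 rad.
sin φ₂ = sin φ₁ cos δ + cos φ₁ sin δ cos θ = (-0.4557)(0.7290) + (0.8901)(0.6846)(0.5446) = -0.0003, so φ₂ = -0.02°.
Δλ = atan2(sin θ sin δ cos φ₁, cos δ − sin φ₁ sin φ₂) = atan2(-0.5110, 0.7288) = -35.038°.
λ₂ = -113.906° − 35.038° = -148.94°.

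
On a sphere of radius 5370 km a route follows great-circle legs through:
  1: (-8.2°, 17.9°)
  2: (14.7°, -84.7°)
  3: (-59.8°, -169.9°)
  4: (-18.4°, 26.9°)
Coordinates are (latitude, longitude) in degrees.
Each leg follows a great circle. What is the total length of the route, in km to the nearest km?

28594 km

Leg 1→2: central angle 1.8184 rad, distance 9764.6 km.
Leg 2→3: central angle 1.7504 rad, distance 9399.4 km.
Leg 3→4: central angle 1.7560 rad, distance 9429.6 km.
Total: 9764.6 + 9399.4 + 9429.6 ≈ 28594 km.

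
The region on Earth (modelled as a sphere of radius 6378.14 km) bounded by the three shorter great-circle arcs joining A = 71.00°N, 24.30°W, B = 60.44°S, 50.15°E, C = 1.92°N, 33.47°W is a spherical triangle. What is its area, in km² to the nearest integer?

56838711 km²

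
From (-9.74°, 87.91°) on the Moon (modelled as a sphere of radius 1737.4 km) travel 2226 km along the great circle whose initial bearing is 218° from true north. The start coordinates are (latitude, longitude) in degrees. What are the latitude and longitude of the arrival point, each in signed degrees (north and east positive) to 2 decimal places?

-52.43°, 12.51°

Angular distance δ = d/R = 2226/1737.4 = 1.28122 rad; initial bearing θ = 3.8048 rad.
sin φ₂ = sin φ₁ cos δ + cos φ₁ sin δ cos θ = (-0.1692)(0.2855) + (0.9856)(0.9584)(-0.7880) = -0.7926, so φ₂ = -52.43°.
Δλ = atan2(sin θ sin δ cos φ₁, cos δ − sin φ₁ sin φ₂) = atan2(-0.5815, 0.1514) = -75.403°.
λ₂ = 87.910° − 75.403° = 12.51°.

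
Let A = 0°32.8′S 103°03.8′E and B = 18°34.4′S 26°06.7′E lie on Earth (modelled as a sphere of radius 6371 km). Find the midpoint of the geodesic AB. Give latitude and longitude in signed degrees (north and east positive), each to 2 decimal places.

-12.14°, 65.80°

The central angle between A and B is δ = 1.3520 rad.
With f = 0.5, the slerp weights are sin((1−f)δ)/sin δ = 0.6410 and sin(fδ)/sin δ = 0.6410.
Weighted sum of the unit vectors: (0.6410)·(-0.2260,0.9741,-0.0095) + (0.6410)·(0.8512,0.4172,-0.3185) = (0.4007, 0.8918, -0.2103).
Converting back: φ = atan2(z, √(x²+y²)) = -12.14°, λ = atan2(y, x) = 65.80°.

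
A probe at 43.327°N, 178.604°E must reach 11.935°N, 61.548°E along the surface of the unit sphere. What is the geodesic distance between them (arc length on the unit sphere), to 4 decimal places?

In radians: φ₁ = 0.7562, φ₂ = 0.2083, Δλ = -117.056° = -2.0430 rad.
Haversine: a = sin²(Δφ/2) + cos φ₁ cos φ₂ sin²(Δλ/2) = 0.0732 + (0.7274)(0.9784)(0.7274) = 0.59092.
Central angle c = 2·arcsin(√a) = 1.75365 rad.
On the unit sphere the arc length equals the central angle: 1.7536.

1.7536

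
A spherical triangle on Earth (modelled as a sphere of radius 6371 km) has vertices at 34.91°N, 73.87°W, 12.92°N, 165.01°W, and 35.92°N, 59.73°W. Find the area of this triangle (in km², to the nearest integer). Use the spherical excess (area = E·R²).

2792171 km²

Side lengths (central angles): a = 1.6477, b = 0.2017, c = 1.4585 rad; semiperimeter s = 1.6540.
By l'Huilier's theorem, tan(E/4) = √[tan(s/2) tan((s−a)/2) tan((s−b)/2) tan((s−c)/2)], giving spherical excess E = 0.0688 rad.
Area = E·R² = 0.0688 × (6371)² ≈ 2792171 km².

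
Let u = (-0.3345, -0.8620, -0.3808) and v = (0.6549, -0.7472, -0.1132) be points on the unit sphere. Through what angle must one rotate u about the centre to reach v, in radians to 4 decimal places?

1.0836 rad

u·v = 0.4681; |u| = 1.0000, |v| = 1.0000.
cos θ = (u·v)/(|u||v|) = 0.4681, so θ = 1.0836 rad.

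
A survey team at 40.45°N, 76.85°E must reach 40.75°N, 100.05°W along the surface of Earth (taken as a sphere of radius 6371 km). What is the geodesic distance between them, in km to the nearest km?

10981 km

Let φ₁ = 0.7060 rad, φ₂ = 0.7112 rad, and Δλ = -3.0875 rad.
cos c = sin φ₁ sin φ₂ + cos φ₁ cos φ₂ cos Δλ = (0.6488)(0.6528) + (0.7610)(0.7576)(-0.9985) = -0.15214,
so c = arccos(-0.15214) = 1.72353 rad.
Distance = R·c = 6371 × 1.7235 ≈ 10981 km.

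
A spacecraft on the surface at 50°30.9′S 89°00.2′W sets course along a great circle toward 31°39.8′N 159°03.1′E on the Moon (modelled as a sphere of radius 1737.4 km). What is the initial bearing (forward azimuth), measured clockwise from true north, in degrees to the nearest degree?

276°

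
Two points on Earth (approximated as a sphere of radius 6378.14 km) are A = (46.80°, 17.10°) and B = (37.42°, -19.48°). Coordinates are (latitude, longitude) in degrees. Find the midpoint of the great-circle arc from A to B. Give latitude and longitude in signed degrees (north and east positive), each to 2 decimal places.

43.58°, -2.59°

Central angle δ = 0.4959 rad. Interpolating on the sphere with fraction f = 0.5:
P = [sin((1−f)δ)·A + sin(fδ)·B] / sin δ = 0.5158·A + 0.5158·B in Cartesian coordinates,
giving P = (0.7236, -0.0328, 0.6894), i.e. latitude 43.58°, longitude -2.59°.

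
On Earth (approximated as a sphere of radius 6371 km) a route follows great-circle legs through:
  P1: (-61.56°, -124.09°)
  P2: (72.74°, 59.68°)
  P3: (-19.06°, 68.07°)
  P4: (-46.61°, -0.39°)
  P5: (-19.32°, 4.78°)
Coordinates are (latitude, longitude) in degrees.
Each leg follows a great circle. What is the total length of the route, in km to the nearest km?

Leg P1→P2: central angle 2.9449 rad, distance 18761.9 km.
Leg P2→P3: central angle 1.6052 rad, distance 10226.8 km.
Leg P3→P4: central angle 1.0750 rad, distance 6849.1 km.
Leg P4→P5: central angle 0.4820 rad, distance 3071.0 km.
Total: 18761.9 + 10226.8 + 6849.1 + 3071.0 ≈ 38909 km.

38909 km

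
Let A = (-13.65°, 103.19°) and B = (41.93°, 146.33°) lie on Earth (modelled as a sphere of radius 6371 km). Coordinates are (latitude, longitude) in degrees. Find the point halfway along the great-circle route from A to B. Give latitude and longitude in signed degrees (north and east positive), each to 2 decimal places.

15.14°, 121.76°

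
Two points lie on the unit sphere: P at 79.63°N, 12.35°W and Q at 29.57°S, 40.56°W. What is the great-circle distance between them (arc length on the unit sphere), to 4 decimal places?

Let φ₁ = 1.3898 rad, φ₂ = -0.5161 rad, and Δλ = -0.4924 rad.
cos c = sin φ₁ sin φ₂ + cos φ₁ cos φ₂ cos Δλ = (0.9837)(-0.4935) + (0.1800)(0.8698)(0.8812) = -0.34746,
so c = arccos(-0.34746) = 1.92566 rad.
On the unit sphere the arc length equals the central angle: 1.9257.

1.9257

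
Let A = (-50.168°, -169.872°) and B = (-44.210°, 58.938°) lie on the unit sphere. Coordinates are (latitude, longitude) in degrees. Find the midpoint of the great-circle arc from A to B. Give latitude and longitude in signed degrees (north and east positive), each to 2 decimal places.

The central angle between A and B is δ = 1.3355 rad.
With f = 0.5, the slerp weights are sin((1−f)δ)/sin δ = 0.6368 and sin(fδ)/sin δ = 0.6368.
Weighted sum of the unit vectors: (0.6368)·(-0.6306,-0.1126,-0.7679) + (0.6368)·(0.3698,0.6140,-0.6973) = (-0.1660, 0.3193, -0.9330).
Converting back: φ = atan2(z, √(x²+y²)) = -68.91°, λ = atan2(y, x) = 117.48°.

-68.91°, 117.48°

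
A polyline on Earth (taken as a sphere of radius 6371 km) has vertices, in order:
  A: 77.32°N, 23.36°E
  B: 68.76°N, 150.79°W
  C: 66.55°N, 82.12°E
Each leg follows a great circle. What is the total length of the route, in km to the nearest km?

8194 km

Leg A→B: central angle 0.5913 rad, distance 3767.0 km.
Leg B→C: central angle 0.6949 rad, distance 4426.9 km.
Total: 3767.0 + 4426.9 ≈ 8194 km.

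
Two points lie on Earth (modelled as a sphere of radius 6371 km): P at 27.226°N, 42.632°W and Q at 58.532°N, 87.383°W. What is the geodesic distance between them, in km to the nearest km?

With latitudes φ₁ = 27.226°, φ₂ = 58.532° and longitude difference Δλ = -44.751°:
cos c = sin φ₁ sin φ₂ + cos φ₁ cos φ₂ cos Δλ = (0.4575)(0.8529) + (0.8892)(0.5220)(0.7102) = 0.71987,
so c = arccos(0.71987) = 0.76718 rad.
Distance = R·c = 6371 × 0.7672 ≈ 4888 km.

4888 km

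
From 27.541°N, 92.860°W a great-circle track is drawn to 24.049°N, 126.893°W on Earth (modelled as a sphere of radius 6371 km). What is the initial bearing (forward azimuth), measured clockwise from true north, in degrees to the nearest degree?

271°

Δλ = -34.033° = -0.5940 rad.
y = sin Δλ · cos φ₂ = (-0.5597)(0.9132) = -0.5111
x = cos φ₁ sin φ₂ − sin φ₁ cos φ₂ cos Δλ = (0.8867)(0.4075) − (0.4624)(0.9132)(0.8287) = 0.0114
θ = atan2(y, x) = -88.72°; adding 360° gives 271°.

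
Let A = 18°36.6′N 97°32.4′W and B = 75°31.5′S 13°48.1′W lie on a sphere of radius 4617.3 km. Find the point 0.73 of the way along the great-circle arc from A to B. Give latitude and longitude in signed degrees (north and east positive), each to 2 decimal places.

The central angle between A and B is δ = 1.8579 rad.
With f = 0.73, the slerp weights are sin((1−f)δ)/sin δ = 0.5014 and sin(fδ)/sin δ = 1.0188.
Weighted sum of the unit vectors: (0.5014)·(-0.1244,-0.9395,0.3191) + (1.0188)·(0.2427,-0.0596,-0.9683) = (0.1849, -0.5318, -0.8264).
Converting back: φ = atan2(z, √(x²+y²)) = -55.73°, λ = atan2(y, x) = -70.82°.

-55.73°, -70.82°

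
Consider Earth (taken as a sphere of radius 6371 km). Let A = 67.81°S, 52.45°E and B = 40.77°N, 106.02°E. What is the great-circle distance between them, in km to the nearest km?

In radians: φ₁ = -1.1835, φ₂ = 0.7116, Δλ = 53.570° = 0.9350 rad.
Haversine: a = sin²(Δφ/2) + cos φ₁ cos φ₂ sin²(Δλ/2) = 0.6593 + (0.3777)(0.7573)(0.2031) = 0.71740.
Central angle c = 2·arcsin(√a) = 2.02062 rad.
Distance = R·c = 6371 × 2.0206 ≈ 12873 km.

12873 km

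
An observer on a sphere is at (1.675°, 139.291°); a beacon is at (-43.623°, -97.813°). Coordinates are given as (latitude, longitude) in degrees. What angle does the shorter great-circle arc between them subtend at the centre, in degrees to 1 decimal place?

With latitudes φ₁ = 1.675°, φ₂ = -43.623° and longitude difference Δλ = 122.896°:
Haversine: a = sin²(Δφ/2) + cos φ₁ cos φ₂ sin²(Δλ/2) = 0.1483 + (0.9996)(0.7239)(0.7716) = 0.70658.
Central angle c = 2·arcsin(√a) = 1.99671 rad.
So the angular separation is 114.4°.

114.4°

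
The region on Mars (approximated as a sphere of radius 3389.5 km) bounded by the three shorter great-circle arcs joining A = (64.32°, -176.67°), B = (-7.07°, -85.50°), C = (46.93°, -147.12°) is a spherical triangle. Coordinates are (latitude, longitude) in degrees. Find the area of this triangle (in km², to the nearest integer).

Side lengths (central angles): a = 1.3364, b = 0.4133, c = 1.6908 rad; semiperimeter s = 1.7203.
By l'Huilier's theorem, tan(E/4) = √[tan(s/2) tan((s−a)/2) tan((s−b)/2) tan((s−c)/2)], giving spherical excess E = 0.2017 rad.
Area = E·R² = 0.2017 × (3389.5)² ≈ 2317819 km².

2317819 km²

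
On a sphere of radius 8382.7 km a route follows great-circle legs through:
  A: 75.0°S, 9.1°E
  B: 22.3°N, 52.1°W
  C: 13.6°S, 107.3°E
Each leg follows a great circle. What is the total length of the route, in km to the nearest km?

38498 km

Leg A→B: central angle 1.8247 rad, distance 15295.7 km.
Leg B→C: central angle 2.7679 rad, distance 23202.7 km.
Total: 15295.7 + 23202.7 ≈ 38498 km.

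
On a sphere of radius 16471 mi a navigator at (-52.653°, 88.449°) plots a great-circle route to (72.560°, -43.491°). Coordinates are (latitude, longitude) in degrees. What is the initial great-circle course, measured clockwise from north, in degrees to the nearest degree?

332°

Δλ = -131.940° = -2.3028 rad.
y = sin Δλ · cos φ₂ = (-0.7438)(0.2997) = -0.2229
x = cos φ₁ sin φ₂ − sin φ₁ cos φ₂ cos Δλ = (0.6066)(0.9540) − (-0.7950)(0.2997)(-0.6684) = 0.4195
θ = atan2(y, x) = -27.99°; adding 360° gives 332°.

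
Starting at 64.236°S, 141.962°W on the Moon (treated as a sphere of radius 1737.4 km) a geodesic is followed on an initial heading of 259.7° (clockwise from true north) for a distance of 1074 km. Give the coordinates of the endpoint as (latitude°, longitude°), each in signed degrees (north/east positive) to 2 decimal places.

Angular distance δ = d/R = 1074/1737.4 = 0.61817 rad; initial bearing θ = 4.5326 rad.
sin φ₂ = sin φ₁ cos δ + cos φ₁ sin δ cos θ = (-0.9006)(0.8149) + (0.4347)(0.5795)(-0.1788) = -0.7790, so φ₂ = -51.17°.
Δλ = atan2(sin θ sin δ cos φ₁, cos δ − sin φ₁ sin φ₂) = atan2(-0.2478, 0.1134) = -65.413°.
λ₂ = -141.962° − 65.413° = -207.37° → 152.63° after wrapping to (−180°, 180°].

-51.17°, 152.63°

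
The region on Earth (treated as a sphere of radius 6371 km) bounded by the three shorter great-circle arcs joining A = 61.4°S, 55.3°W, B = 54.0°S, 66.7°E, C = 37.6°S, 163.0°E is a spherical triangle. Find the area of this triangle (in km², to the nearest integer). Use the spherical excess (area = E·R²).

25953183 km²

Side lengths (central angles): a = 1.1124, b = 1.3304, c = 0.9750 rad; semiperimeter s = 1.7089.
By l'Huilier's theorem, tan(E/4) = √[tan(s/2) tan((s−a)/2) tan((s−b)/2) tan((s−c)/2)], giving spherical excess E = 0.6394 rad.
Area = E·R² = 0.6394 × (6371)² ≈ 25953183 km².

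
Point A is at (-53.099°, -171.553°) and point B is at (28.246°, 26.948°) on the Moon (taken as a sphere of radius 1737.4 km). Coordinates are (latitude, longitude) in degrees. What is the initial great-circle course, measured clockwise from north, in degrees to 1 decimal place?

216.1°

Δλ = -161.499° = -2.8187 rad.
y = sin Δλ · cos φ₂ = (-0.3173)(0.8809) = -0.2795
x = cos φ₁ sin φ₂ − sin φ₁ cos φ₂ cos Δλ = (0.6004)(0.4733) − (-0.7997)(0.8809)(-0.9483) = -0.3839
θ = atan2(y, x) = -143.94°; adding 360° gives 216.1°.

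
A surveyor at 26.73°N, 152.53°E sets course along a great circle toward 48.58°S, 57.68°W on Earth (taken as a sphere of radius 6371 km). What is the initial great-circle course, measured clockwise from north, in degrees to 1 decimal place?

141.1°

With φ₁ = 0.4665, φ₂ = -0.8479, Δλ = 2.6143 rad, the forward-azimuth formula gives
θ = atan2( sin Δλ cos φ₂ , cos φ₁ sin φ₂ − sin φ₁ cos φ₂ cos Δλ ) = atan2(0.3329, -0.4126) = 141.10°.
So the initial bearing is 141.1°.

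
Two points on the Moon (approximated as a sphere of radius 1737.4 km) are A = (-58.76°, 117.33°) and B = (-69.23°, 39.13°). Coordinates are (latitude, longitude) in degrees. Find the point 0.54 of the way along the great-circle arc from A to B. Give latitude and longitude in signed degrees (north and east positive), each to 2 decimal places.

-69.53°, 83.42°

The central angle between A and B is δ = 0.5789 rad.
With f = 0.54, the slerp weights are sin((1−f)δ)/sin δ = 0.4810 and sin(fδ)/sin δ = 0.5621.
Weighted sum of the unit vectors: (0.4810)·(-0.2381,0.4607,-0.8550) + (0.5621)·(0.2751,0.2238,-0.9350) = (0.0401, 0.3474, -0.9369).
Converting back: φ = atan2(z, √(x²+y²)) = -69.53°, λ = atan2(y, x) = 83.42°.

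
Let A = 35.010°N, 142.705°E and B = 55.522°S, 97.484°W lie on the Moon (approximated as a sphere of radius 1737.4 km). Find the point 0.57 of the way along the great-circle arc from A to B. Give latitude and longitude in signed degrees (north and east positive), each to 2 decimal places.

Central angle δ = 2.3510 rad. Interpolating on the sphere with fraction f = 0.57:
P = [sin((1−f)δ)·A + sin(fδ)·B] / sin δ = 1.1922·A + 1.3697·B in Cartesian coordinates,
giving P = (-0.8778, -0.1771, -0.4451), i.e. latitude -26.43°, longitude -168.59°.

-26.43°, -168.59°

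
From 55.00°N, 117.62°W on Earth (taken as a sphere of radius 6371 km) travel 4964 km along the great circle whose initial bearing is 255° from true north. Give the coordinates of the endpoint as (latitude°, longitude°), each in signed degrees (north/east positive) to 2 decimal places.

Angular distance δ = d/R = 4964/6371 = 0.77916 rad; initial bearing θ = 4.4506 rad.
sin φ₂ = sin φ₁ cos δ + cos φ₁ sin δ cos θ = (0.8192)(0.7115) + (0.5736)(0.7027)(-0.2588) = 0.4785, so φ₂ = 28.59°.
Δλ = atan2(sin θ sin δ cos φ₁, cos δ − sin φ₁ sin φ₂) = atan2(-0.3893, 0.3195) = -50.622°.
λ₂ = -117.620° − 50.622° = -168.24°.

28.59°, -168.24°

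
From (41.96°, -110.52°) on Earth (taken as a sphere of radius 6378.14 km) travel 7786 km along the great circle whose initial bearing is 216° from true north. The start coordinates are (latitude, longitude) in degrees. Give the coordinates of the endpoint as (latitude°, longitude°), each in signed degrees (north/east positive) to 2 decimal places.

-19.62°, -146.41°

Angular distance δ = d/R = 7786/6378.14 = 1.22073 rad; initial bearing θ = 3.7699 rad.
sin φ₂ = sin φ₁ cos δ + cos φ₁ sin δ cos θ = (0.6686)(0.3430) + (0.7436)(0.9394)(-0.8090) = -0.3358, so φ₂ = -19.62°.
Δλ = atan2(sin θ sin δ cos φ₁, cos δ − sin φ₁ sin φ₂) = atan2(-0.4106, 0.5675) = -35.886°.
λ₂ = -110.520° − 35.886° = -146.41°.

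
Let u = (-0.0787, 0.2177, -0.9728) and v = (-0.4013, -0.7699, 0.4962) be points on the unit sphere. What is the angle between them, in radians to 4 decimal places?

2.2379 rad

u·v = -0.6187; |u| = 1.0000, |v| = 1.0000.
cos θ = (u·v)/(|u||v|) = -0.6188, so θ = 2.2379 rad.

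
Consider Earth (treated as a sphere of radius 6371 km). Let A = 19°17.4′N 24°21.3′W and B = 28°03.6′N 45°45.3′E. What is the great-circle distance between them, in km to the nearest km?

7114 km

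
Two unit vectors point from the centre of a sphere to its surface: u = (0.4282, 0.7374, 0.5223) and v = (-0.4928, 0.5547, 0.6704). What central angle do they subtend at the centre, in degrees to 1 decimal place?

56.8°

u·v = 0.5482; |u| = 1.0000, |v| = 1.0000.
cos θ = (u·v)/(|u||v|) = 0.5482, so θ = 56.8°.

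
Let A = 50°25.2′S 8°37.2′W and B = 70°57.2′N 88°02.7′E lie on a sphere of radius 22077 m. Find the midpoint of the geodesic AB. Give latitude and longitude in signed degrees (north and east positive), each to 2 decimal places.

The central angle between A and B is δ = 2.4229 rad.
With f = 0.5, the slerp weights are sin((1−f)δ)/sin δ = 1.4218 and sin(fδ)/sin δ = 1.4218.
Weighted sum of the unit vectors: (1.4218)·(0.6300,-0.0955,-0.7707) + (1.4218)·(0.0111,0.3261,0.9453) = (0.9115, 0.3279, 0.2481).
Converting back: φ = atan2(z, √(x²+y²)) = 14.37°, λ = atan2(y, x) = 19.79°.

14.37°, 19.79°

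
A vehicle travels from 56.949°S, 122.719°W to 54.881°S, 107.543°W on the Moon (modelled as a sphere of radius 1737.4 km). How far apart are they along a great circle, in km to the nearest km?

265 km

Let φ₁ = -0.9939 rad, φ₂ = -0.9579 rad, and Δλ = 0.2649 rad.
Haversine: a = sin²(Δφ/2) + cos φ₁ cos φ₂ sin²(Δλ/2) = 0.0003 + (0.5454)(0.5753)(0.0174) = 0.00580.
Central angle c = 2·arcsin(√a) = 0.15242 rad.
Distance = R·c = 1737.4 × 0.1524 ≈ 265 km.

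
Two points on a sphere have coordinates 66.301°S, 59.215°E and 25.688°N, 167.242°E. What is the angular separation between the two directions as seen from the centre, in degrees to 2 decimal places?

Let φ₁ = -1.1572 rad, φ₂ = 0.4483 rad, and Δλ = 1.8854 rad.
cos c = sin φ₁ sin φ₂ + cos φ₁ cos φ₂ cos Δλ = (-0.9157)(0.4335) + (0.4019)(0.9012)(-0.3095) = -0.50901,
so c = arccos(-0.50901) = 2.10483 rad.
So the angular separation is 120.60°.

120.60°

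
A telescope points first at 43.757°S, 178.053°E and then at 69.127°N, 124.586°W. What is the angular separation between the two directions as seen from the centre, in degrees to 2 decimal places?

In radians: φ₁ = -0.7637, φ₂ = 1.2065, Δλ = 57.361° = 1.0011 rad.
cos c = sin φ₁ sin φ₂ + cos φ₁ cos φ₂ cos Δλ = (-0.6916)(0.9344) + (0.7223)(0.3563)(0.5393) = -0.50741,
so c = arccos(-0.50741) = 2.10298 rad.
So the angular separation is 120.49°.

120.49°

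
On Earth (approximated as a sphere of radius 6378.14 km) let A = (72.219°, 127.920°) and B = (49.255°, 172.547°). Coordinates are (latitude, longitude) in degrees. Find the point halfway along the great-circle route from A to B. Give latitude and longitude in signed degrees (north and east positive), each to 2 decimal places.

62.34°, 158.70°

The central angle between A and B is δ = 0.5291 rad.
With f = 0.5, the slerp weights are sin((1−f)δ)/sin δ = 0.5180 and sin(fδ)/sin δ = 0.5180.
Weighted sum of the unit vectors: (0.5180)·(-0.1877,0.2409,0.9522) + (0.5180)·(-0.6472,0.0847,0.7576) = (-0.4325, 0.1686, 0.8857).
Converting back: φ = atan2(z, √(x²+y²)) = 62.34°, λ = atan2(y, x) = 158.70°.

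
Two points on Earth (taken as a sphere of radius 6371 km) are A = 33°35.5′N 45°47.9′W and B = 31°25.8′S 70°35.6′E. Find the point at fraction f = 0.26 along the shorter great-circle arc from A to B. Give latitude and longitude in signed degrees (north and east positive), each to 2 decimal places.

The central angle between A and B is δ = 2.2199 rad.
With f = 0.26, the slerp weights are sin((1−f)δ)/sin δ = 1.2520 and sin(fδ)/sin δ = 0.6849.
Weighted sum of the unit vectors: (1.2520)·(0.5808,-0.5972,0.5533) + (0.6849)·(0.2835,0.8048,-0.5215) = (0.9213, -0.1964, 0.3355).
Converting back: φ = atan2(z, √(x²+y²)) = 19.61°, λ = atan2(y, x) = -12.04°.

19.61°, -12.04°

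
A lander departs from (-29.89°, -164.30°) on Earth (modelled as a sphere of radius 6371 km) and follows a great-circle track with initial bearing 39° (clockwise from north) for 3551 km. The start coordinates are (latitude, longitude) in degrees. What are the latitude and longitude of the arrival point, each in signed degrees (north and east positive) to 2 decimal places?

-3.81°, -144.81°

Angular distance δ = d/R = 3551/6371 = 0.55737 rad; initial bearing θ = 0.6807 rad.
sin φ₂ = sin φ₁ cos δ + cos φ₁ sin δ cos θ = (-0.4983)(0.8486) + (0.8670)(0.5290)(0.7771) = -0.0665, so φ₂ = -3.81°.
Δλ = atan2(sin θ sin δ cos φ₁, cos δ − sin φ₁ sin φ₂) = atan2(0.2886, 0.8155) = 19.489°.
λ₂ = -164.300° + 19.489° = -144.81°.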